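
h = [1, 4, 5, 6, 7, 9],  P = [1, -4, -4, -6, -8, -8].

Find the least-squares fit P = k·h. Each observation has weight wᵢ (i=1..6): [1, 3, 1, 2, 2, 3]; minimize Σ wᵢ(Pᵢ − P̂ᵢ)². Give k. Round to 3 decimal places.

k = -0.959

Setting ∂/∂k … = 0 gives: 487·k = -467.
(Σwᵢ·h·h = 487, Σwᵢ·h·P = -467.)
Hence k = -467 / 487 ≈ -0.958932.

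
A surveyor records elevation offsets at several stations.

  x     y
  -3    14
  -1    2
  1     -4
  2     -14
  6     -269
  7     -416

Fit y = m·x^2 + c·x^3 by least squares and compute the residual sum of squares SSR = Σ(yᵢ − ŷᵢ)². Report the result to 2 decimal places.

Compute the Gram sums: Σx^2·x^2 = 3796, Σx^2·x^3 = 24372, Σx^3·x^3 = 165100.
Moment sums: Σx^2·y = -30000, Σx^3·y = -201288.
Normal equations: [[3796, 24372]; [24372, 165100]]·[m, c]ᵀ = [-30000, -201288]ᵀ.
Eliminating c: 165100·(row 1) − 24372·(row 2) gives 32725216·m = 165100·(-30000) − 24372·(-201288) = -47208864, so m = -1475277/1022663.
Then c = ((-201288) − 24372·(-1475277/1022663))/165100 = -1029039/1022663.
Residuals: -189278/1022663, 2491564/1022663, -1586336/1022663, -183862/1022663, 286049/1022663, -178858/1022663; SSR = 8710395/1022663.

SSR = 8.52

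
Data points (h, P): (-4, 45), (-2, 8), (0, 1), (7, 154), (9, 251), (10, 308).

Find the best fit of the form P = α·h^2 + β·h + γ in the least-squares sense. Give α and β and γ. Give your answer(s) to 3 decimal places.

Sums needed: Σh^2·h^2 = 19234, Σh^2·h = 2000, Σh^2 = 250, Σh·h = 250, Σh = 20, Σ1 = 6.
For AᵀP: Σh^2·P = 59429, Σh·P = 6221, ΣP = 767.
Normal equations: [[19234, 2000, 250]; [2000, 250, 20]; [250, 20, 6]]·[α, β, γ]ᵀ = [59429, 6221, 767]ᵀ.
Inverting the 3×3 Gram matrix, [α, β, γ]ᵀ = [22837/7662, 195403/191550, 1553/6385]ᵀ.

α = 2.981, β = 1.020, γ = 0.243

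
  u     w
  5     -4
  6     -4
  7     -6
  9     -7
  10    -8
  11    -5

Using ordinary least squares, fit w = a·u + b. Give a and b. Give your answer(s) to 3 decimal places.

Compute the Gram sums: Σu·u = 412, Σu = 48, Σ1 = 6.
Moment sums: Σu·w = -284, Σw = -34.
Normal equations: [[412, 48]; [48, 6]]·[a, b]ᵀ = [-284, -34]ᵀ.
Δ = 412·6 − 48² = 168.
a = ((-284)·6 − 48·(-34))/168 = -3/7; b = (412·(-34) − 48·(-284))/168 = -47/21.

a = -0.429, b = -2.238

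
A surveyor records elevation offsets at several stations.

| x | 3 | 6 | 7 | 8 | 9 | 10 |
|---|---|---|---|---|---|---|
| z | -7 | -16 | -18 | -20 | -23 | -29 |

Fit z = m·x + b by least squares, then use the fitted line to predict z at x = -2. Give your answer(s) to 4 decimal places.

Entries of MᵀM: Σx·x = 339, Σx = 43, Σ1 = 6.
For Mᵀz: Σx·z = -900, Σz = -113.
Normal equations: [[339, 43]; [43, 6]]·[m, b]ᵀ = [-900, -113]ᵀ.
Eliminating b: 6·(row 1) − 43·(row 2) gives 185·m = 6·(-900) − 43·(-113) = -541, so m = -541/185.
Then b = ((-113) − 43·(-541/185))/6 = 393/185.
At x = -2: ẑ = (-541/185)·(-2) + (393/185)·(1) = 295/37.

ẑ = 7.9730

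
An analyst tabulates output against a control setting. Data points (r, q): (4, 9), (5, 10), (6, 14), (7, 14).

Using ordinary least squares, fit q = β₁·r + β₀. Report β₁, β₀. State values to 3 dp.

Compute the Gram sums: Σr·r = 126, Σr = 22, Σ1 = 4.
Right-hand side: Σr·q = 268, Σq = 47.
AᵀA·[β₁, β₀]ᵀ = Aᵀq becomes [[126, 22]; [22, 4]]·[β₁, β₀]ᵀ = [268, 47]ᵀ.
Eliminating β₀: 4·(row 1) − 22·(row 2) gives 20·β₁ = 4·268 − 22·47 = 38, so β₁ = 19/10.
Then β₀ = (47 − 22·(19/10))/4 = 13/10.

β₁ = 1.900, β₀ = 1.300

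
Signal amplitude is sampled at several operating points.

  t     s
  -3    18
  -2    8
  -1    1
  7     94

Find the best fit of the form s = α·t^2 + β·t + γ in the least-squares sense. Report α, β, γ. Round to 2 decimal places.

AᵀA·[α, β, γ]ᵀ = Aᵀs reads: 2499·α + 307·β + 63·γ = 4801;  307·α + 63·β + 1·γ = 587;  63·α + 1·β + 4·γ = 121.
(Σt^2·t^2 = 2499, Σt^2·t = 307, Σt^2 = 63, Σt·t = 63, Σt = 1, Σ1 = 4, Σt^2·s = 4801, Σt·s = 587, Σs = 121.)
Row-reducing yields α = 39047/19444, β = -8717/19444, γ = -12315/9722.

α = 2.01, β = -0.45, γ = -1.27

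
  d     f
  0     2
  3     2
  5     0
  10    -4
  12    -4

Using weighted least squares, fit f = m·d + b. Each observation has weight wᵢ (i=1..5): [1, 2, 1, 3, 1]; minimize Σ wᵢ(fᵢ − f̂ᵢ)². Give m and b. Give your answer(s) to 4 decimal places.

m = -0.6605, b = 3.1260

MᵀWM·[m, b]ᵀ = MᵀWf reads: 487·m + 53·b = -156;  53·m + 8·b = -10.
Δ = 487·8 − 53² = 1087.
m = ((-156)·8 − 53·(-10))/1087 = -718/1087; b = (487·(-10) − 53·(-156))/1087 = 3398/1087.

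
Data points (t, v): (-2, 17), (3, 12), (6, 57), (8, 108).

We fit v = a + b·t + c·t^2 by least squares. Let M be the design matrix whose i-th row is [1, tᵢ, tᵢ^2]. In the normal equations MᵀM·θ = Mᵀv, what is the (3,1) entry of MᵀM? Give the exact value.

113

Row 3 ↔ basis t^2, column 1 ↔ basis 1, so (MᵀM)_{3,1} = Σᵢ t^2 = (4)·(1) + (9)·(1) + (36)·(1) + (64)·(1) = 113.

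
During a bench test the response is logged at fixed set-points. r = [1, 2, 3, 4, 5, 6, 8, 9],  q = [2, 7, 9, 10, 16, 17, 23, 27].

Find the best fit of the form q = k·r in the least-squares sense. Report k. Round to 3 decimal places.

k = 2.932

Setting ∂/∂k … = 0 gives: 236·k = 692.
Hence k = 692 / 236 ≈ 2.9322.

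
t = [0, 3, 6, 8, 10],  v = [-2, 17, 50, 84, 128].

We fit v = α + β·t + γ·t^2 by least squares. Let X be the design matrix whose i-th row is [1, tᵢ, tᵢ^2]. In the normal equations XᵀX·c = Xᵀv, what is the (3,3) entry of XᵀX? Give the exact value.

15473

Row 3 ↔ basis t^2, column 3 ↔ basis t^2, so (XᵀX)_{3,3} = Σᵢ (t^2)·(t^2) = (0)·(0) + (9)·(9) + (36)·(36) + (64)·(64) + (100)·(100) = 15473.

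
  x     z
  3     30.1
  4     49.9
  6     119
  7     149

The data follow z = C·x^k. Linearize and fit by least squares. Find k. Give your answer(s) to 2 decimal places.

k = 1.94

With ln zᵢ as the transformed response and ln xᵢ as the regressor:
Σln x = 6.2226, Σ(ln x)² = 10.1257, Σln z = 17.0976, Σln x·ln z = 27.4610.
Equations: 10.1257·k + 6.2226·ln C = 27.4610;  6.2226·k + 4·ln C = 17.0976.
Δ = 10.1257·4 − (6.2226)² = 1.7825; k = (27.4610·4 − 6.2226·17.0976)/1.7825 = 1.93700, ln C = (10.1257·17.0976 − 6.2226·27.4610)/1.7825 = 1.26112.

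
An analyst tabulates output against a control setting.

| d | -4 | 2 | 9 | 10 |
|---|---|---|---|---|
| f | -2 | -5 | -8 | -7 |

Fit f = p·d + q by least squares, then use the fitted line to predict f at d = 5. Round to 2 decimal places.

f̂ = -5.79

The normal equations are: 201·p + 17·q = -144;  17·p + 4·q = -22.
(Σd·d = 201, Σd = 17, Σ1 = 4, Σd·f = -144, Σf = -22.)
Δ = 201·4 − 17² = 515.
p = ((-144)·4 − 17·(-22))/515 = -202/515; q = (201·(-22) − 17·(-144))/515 = -1974/515.
At d = 5: f̂ = (-202/515)·(5) + (-1974/515)·(1) = -2984/515.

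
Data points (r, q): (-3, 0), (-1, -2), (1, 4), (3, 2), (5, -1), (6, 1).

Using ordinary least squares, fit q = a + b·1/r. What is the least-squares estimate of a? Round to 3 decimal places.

Normal-equation sums: Σ1 = 6, Σ1/r = 11/30, Σ1/r·1/r = 229/100.
For Xᵀq: Σq = 4, Σ1/r·q = 199/30.
Normal equations: [[6, 11/30]; [11/30, 229/100]]·[a, b]ᵀ = [4, 199/30]ᵀ.
Δ = 6·(229/100) − (11/30)² = 2449/180.
a = (4·(229/100) − (11/30)·(199/30))/(2449/180) = 1211/2449; b = (6·(199/30) − (11/30)·4)/(2449/180) = 6900/2449.

a = 0.494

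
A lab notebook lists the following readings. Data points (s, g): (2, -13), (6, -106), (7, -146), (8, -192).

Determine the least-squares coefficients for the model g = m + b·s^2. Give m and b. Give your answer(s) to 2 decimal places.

Compute the Gram sums: Σ1 = 4, Σs^2 = 153, Σs^2·s^2 = 7809.
For Xᵀg: Σg = -457, Σs^2·g = -23310.
So XᵀX·[m, b]ᵀ = Xᵀg: [[4, 153]; [153, 7809]]·[m, b]ᵀ = [-457, -23310]ᵀ.
Δ = 4·7809 − 153² = 7827.
m = ((-457)·7809 − 153·(-23310))/7827 = -761/2609; b = (4·(-23310) − 153·(-457))/7827 = -7773/2609.

m = -0.29, b = -2.98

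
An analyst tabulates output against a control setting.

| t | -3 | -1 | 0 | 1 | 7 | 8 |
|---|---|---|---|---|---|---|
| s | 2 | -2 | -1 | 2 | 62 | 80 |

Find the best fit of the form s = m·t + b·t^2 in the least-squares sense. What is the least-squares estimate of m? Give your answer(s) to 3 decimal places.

m = 2.179

With design matrix M, MᵀM = [[124, 828]; [828, 6580]] and Mᵀs = [1072, 8176]ᵀ.
det = 124·6580 − 828² = 130336.
m = (1072·6580 − 828·8176)/130336 = 8876/4073; b = (124·8176 − 828·1072)/130336 = 3944/4073.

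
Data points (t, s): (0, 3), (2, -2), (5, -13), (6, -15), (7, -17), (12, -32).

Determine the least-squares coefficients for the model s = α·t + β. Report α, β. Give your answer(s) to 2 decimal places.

Sums needed: Σt·t = 258, Σt = 32, Σ1 = 6.
And Σt·s = -662, Σs = -76.
Eliminating β: 6·(row 1) − 32·(row 2) gives 524·α = 6·(-662) − 32·(-76) = -1540, so α = -385/131.
Then β = ((-76) − 32·(-385/131))/6 = 394/131.

α = -2.94, β = 3.01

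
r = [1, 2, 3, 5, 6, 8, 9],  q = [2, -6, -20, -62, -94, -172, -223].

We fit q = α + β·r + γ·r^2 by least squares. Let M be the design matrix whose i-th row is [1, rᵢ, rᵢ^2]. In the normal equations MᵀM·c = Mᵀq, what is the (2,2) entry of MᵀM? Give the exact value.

220

Row 2 ↔ basis r, column 2 ↔ basis r, so (MᵀM)_{2,2} = Σᵢ (r)·(r) = (1)·(1) + (2)·(2) + (3)·(3) + (5)·(5) + (6)·(6) + (8)·(8) + (9)·(9) = 220.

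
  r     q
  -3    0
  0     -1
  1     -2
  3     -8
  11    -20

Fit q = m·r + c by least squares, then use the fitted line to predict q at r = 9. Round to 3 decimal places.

With design matrix X, XᵀX = [[140, 12]; [12, 5]] and Xᵀq = [-246, -31]ᵀ.
det = 140·5 − 12² = 556.
m = ((-246)·5 − 12·(-31))/556 = -429/278; c = (140·(-31) − 12·(-246))/556 = -347/139.
At r = 9: q̂ = (-429/278)·(9) + (-347/139)·(1) = -4555/278.

q̂ = -16.385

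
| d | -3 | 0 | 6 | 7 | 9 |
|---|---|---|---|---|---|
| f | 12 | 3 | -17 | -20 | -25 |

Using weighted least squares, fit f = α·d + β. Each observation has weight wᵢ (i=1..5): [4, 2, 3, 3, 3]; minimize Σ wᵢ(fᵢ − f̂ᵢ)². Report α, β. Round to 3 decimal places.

α = -3.150, β = 2.541

XᵀWX·[α, β]ᵀ = XᵀWf reads: 534·α + 54·β = -1545;  54·α + 15·β = -132.
Determinant 534·15 − 54² = 5094.
α = ((-1545)·15 − 54·(-132))/5094 = -1783/566; β = (534·(-132) − 54·(-1545))/5094 = 719/283.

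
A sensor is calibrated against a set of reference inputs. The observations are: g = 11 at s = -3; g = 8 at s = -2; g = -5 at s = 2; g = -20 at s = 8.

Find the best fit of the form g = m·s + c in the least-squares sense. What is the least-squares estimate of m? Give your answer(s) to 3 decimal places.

Compute the Gram sums: Σs·s = 81, Σs = 5, Σ1 = 4.
And Σs·g = -219, Σg = -6.
Normal equations: [[81, 5]; [5, 4]]·[m, c]ᵀ = [-219, -6]ᵀ.
Eliminating c: 4·(row 1) − 5·(row 2) gives 299·m = 4·(-219) − 5·(-6) = -846, so m = -846/299.
Then c = ((-6) − 5·(-846/299))/4 = 609/299.

m = -2.829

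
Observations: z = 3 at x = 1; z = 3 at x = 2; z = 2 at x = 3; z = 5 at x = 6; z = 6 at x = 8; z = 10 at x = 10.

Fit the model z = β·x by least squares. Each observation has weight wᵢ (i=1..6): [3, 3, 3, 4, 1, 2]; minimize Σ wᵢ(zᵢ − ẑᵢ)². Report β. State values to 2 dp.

β = 0.92

Sums needed: Σwᵢ·x·x = 450.
Right-hand side: Σwᵢ·x·z = 413.
Normal equations: [[450]]·[β]ᵀ = [413]ᵀ.
Hence β = 413 / 450 ≈ 0.917778.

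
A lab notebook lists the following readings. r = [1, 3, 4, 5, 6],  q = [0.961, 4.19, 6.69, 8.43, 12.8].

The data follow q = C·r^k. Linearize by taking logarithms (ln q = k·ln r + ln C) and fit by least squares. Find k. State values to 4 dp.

With ln qᵢ as the transformed response and ln rᵢ as the regressor:
Σln r = 5.8861, Σ(ln r)² = 8.9295, Σln q = 7.9748, Σln r·ln q = 12.2078.
Equations: 8.9295·k + 5.8861·ln C = 12.2078;  5.8861·k + 5·ln C = 7.9748.
Slope k = (n·Σln r·ln q − Σln r·Σln q)/(n·Σ(ln r)² − (Σln r)²) = (5·12.2078 − 5.8861·7.9748)/10.0010 = 1.40971; ln C = (Σln q − k·Σln r)/n = -0.06458.

k = 1.4097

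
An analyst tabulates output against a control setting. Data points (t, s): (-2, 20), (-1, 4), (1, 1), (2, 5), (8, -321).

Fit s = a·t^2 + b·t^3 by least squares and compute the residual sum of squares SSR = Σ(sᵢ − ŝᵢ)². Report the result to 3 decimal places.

SSR = 1.906

Setting ∂/∂a … = 0 gives: 4130·a + 32768·b = -20439;  32768·a + 262274·b = -164475.
Δ = 4130·262274 − 32768² = 9449796.
a = ((-20439)·262274 − 32768·(-164475))/9449796 = 4816419/1574966; b = (4130·(-164475) − 32768·(-20439))/9449796 = -1589433/1574966.
Residuals: -240910/787483, -52994/787483, -826010/787483, 662309/787483, -12603/787483; SSR = 1500922/787483.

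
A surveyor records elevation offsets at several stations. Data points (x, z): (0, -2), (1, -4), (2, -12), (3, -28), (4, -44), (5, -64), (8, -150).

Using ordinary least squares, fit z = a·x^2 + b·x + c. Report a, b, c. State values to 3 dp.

a = -2.009, b = -2.624, c = -0.650

Forming MᵀM = [[5075, 737, 119]; [737, 119, 23]; [119, 23, 7]] and Mᵀz = [-12208, -1808, -304]ᵀ gives MᵀM·[a, b, c]ᵀ = Mᵀz.
Row-reducing yields a = -45104/22449, b = -8416/3207, c = -4864/7483.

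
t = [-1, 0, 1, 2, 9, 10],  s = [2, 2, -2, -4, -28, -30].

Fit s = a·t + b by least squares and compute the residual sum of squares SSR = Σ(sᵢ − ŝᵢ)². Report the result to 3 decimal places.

Forming MᵀM = [[187, 21]; [21, 6]] and Mᵀs = [-564, -60]ᵀ gives MᵀM·[a, b]ᵀ = Mᵀs.
Determinant 187·6 − 21² = 681.
a = ((-564)·6 − 21·(-60))/681 = -708/227; b = (187·(-60) − 21·(-564))/681 = 208/227.
Residuals: -462/227, 246/227, 46/227, 300/227, -192/227, 62/227; SSR = 1792/227.

SSR = 7.894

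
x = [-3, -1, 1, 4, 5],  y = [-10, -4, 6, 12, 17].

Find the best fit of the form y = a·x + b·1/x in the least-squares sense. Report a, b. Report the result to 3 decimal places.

a = 3.155, b = 1.788

The normal equations are: 52·a + 5·b = 173;  5·a + (7969/3600)·b = 296/15.
(Σx·x = 52, Σx·1/x = 5, Σ1/x·1/x = 7969/3600, Σx·y = 173, Σ1/x·y = 296/15.)
Δ = 52·(7969/3600) − 5² = 81097/900.
a = (173·(7969/3600) − 5·(296/15))/(81097/900) = 1023437/324388; b = (52·(296/15) − 5·173)/(81097/900) = 145020/81097.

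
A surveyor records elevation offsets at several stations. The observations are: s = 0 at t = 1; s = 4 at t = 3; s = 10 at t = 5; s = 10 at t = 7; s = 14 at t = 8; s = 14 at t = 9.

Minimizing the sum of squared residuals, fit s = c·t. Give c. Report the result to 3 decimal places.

c = 1.616

With design matrix A, AᵀA = [[229]] and Aᵀs = [370]ᵀ.
Hence c = 370 / 229 ≈ 1.61572.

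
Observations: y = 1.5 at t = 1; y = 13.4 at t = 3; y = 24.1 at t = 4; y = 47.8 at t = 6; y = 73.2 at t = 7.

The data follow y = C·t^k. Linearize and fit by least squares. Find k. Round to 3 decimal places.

k = 1.971

Taking logs, ln y = k·ln t + ln C, so regress ln y on ln t.
Σln t = 6.2226, Σ(ln t)² = 10.1257, Σln y = 14.3432, Σln t·ln y = 22.5456.
Equations: 10.1257·k + 6.2226·ln C = 22.5456;  6.2226·k + 5·ln C = 14.3432.
Solving (det = 11.9082): k = 1.97148, ln C = 0.41510.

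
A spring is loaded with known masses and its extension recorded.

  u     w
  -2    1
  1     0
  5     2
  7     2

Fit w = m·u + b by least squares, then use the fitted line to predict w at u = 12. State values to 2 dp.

Forming MᵀM = [[79, 11]; [11, 4]] and Mᵀw = [22, 5]ᵀ gives MᵀM·[m, b]ᵀ = Mᵀw.
Eliminating b: 4·(row 1) − 11·(row 2) gives 195·m = 4·22 − 11·5 = 33, so m = 11/65.
Then b = (5 − 11·(11/65))/4 = 51/65.
At u = 12: ŵ = (11/65)·(12) + (51/65)·(1) = 183/65.

ŵ = 2.82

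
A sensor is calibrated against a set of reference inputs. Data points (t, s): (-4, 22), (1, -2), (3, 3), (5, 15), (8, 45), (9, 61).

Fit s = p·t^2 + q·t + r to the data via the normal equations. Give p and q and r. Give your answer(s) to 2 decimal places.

From the data, Σt^2·t^2 = 11620, Σt^2·t = 1330, Σt^2 = 196, Σt·t = 196, Σt = 22, Σ1 = 6.
And Σt^2·s = 8573, Σt·s = 903, Σs = 144.
Row-reducing yields p = 162731/171003, q = -87589/48858, r = -8357/16286.

p = 0.95, q = -1.79, r = -0.51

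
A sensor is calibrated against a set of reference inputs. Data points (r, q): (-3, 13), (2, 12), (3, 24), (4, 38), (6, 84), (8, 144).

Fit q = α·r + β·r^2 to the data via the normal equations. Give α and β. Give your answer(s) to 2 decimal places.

Forming AᵀA = [[138, 800]; [800, 5826]] and Aᵀq = [1865, 13229]ᵀ gives AᵀA·[α, β]ᵀ = Aᵀq.
Eliminating β: 5826·(row 1) − 800·(row 2) gives 163988·α = 5826·1865 − 800·13229 = 282290, so α = 141145/81994.
Then β = (13229 − 800·(141145/81994))/5826 = 166801/81994.

α = 1.72, β = 2.03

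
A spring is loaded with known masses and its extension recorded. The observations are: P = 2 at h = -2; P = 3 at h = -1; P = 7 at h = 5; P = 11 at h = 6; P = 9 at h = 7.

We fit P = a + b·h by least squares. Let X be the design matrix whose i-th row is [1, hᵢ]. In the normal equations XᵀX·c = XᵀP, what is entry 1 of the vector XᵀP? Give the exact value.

32

Entry 1 ↔ basis 1, so (XᵀP)_{1} = Σᵢ Pᵢ = (1)·(2) + (1)·(3) + (1)·(7) + (1)·(11) + (1)·(9) = 32.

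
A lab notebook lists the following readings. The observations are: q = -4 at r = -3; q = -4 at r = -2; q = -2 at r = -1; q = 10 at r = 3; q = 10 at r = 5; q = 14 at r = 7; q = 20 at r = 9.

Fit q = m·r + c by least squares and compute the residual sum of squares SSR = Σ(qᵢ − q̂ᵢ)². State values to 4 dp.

SSR = 14.7679

Entries of MᵀM: Σr·r = 178, Σr = 18, Σ1 = 7.
And Σr·q = 380, Σq = 44.
Eliminating c: 7·(row 1) − 18·(row 2) gives 922·m = 7·380 − 18·44 = 1868, so m = 934/461.
Then c = (44 − 18·(934/461))/7 = 496/461.
Residuals: 462/461, -472/461, -484/461, 1312/461, -556/461, -580/461, 318/461; SSR = 6808/461.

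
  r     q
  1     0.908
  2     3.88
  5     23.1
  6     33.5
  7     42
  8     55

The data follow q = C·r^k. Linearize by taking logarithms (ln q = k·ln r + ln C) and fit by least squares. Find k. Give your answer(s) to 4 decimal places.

k = 1.9699

With ln qᵢ as the transformed response and ln rᵢ as the regressor:
Σln r = 8.1197, Σ(ln r)² = 14.3918, Σln q = 15.6557, Σln r·ln q = 27.8912.
Normal system: [[14.3918, 8.1197]; [8.1197, 6]]·[k, ln C]ᵀ = [27.8912, 15.6557]ᵀ.
Δ = 14.3918·6 − (8.1197)² = 20.4213; k = (27.8912·6 − 8.1197·15.6557)/20.4213 = 1.96989, ln C = (14.3918·15.6557 − 8.1197·27.8912)/20.4213 = -0.05653.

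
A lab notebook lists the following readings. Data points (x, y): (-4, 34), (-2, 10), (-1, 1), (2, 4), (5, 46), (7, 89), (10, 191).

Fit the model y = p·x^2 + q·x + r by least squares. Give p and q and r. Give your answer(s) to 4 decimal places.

The normal equations are: 13315·p + 1403·q + 199·r = 25212;  1403·p + 199·q + 17·r = 2614;  199·p + 17·q + 7·r = 375.
(Σx^2·x^2 = 13315, Σx^2·x = 1403, Σx^2 = 199, Σx·x = 199, Σx = 17, Σ1 = 7, Σx^2·y = 25212, Σx·y = 2614, Σy = 375.)
Solving the 3×3 system (Gaussian elimination) gives p = 849811/422166, q = -132125/140722, r = -290126/211083.

p = 2.0130, q = -0.9389, r = -1.3745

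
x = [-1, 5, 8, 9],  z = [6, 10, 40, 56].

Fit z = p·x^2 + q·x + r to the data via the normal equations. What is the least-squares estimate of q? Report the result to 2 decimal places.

Entries of AᵀA: Σx^2·x^2 = 11283, Σx^2·x = 1365, Σx^2 = 171, Σx·x = 171, Σx = 21, Σ1 = 4.
Right-hand side: Σx^2·z = 7352, Σx·z = 868, Σz = 112.
AᵀA·[p, q, r]ᵀ = Aᵀz becomes [[11283, 1365, 171]; [1365, 171, 21]; [171, 21, 4]]·[p, q, r]ᵀ = [7352, 868, 112]ᵀ.
Row-reducing yields p = 8311/7674, q = -28553/7674, r = 1580/1279.

q = -3.72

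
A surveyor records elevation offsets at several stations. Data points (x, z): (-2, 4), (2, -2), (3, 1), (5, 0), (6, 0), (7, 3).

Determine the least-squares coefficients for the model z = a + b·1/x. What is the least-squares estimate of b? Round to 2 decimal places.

b = -5.30

Sums needed: Σ1 = 6, Σ1/x = 59/70, Σ1/x·1/x = 30839/44100.
Moment sums: Σz = 6, Σ1/x·z = -47/21.
det = 6·(30839/44100) − (59/70)² = 10247/2940.
a = (6·(30839/44100) − (59/70)·(-47/21))/(10247/2940) = 89408/51235; b = (6·(-47/21) − (59/70)·6)/(10247/2940) = -54348/10247.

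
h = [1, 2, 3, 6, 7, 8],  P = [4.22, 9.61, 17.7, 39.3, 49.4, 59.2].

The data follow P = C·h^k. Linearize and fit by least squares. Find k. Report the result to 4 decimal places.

k = 1.2688

With ln Pᵢ as the transformed response and ln hᵢ as the regressor:
Over the data: Σln h = 7.6089, Σ(ln h)² = 13.0084, Σln P = 18.2283, Σln h·ln P = 27.3783.
Normal system: [[13.0084, 7.6089]; [7.6089, 6]]·[k, ln C]ᵀ = [27.3783, 18.2283]ᵀ.
Δ = 13.0084·6 − (7.6089)² = 20.1558; k = (27.3783·6 − 7.6089·18.2283)/20.1558 = 1.26878, ln C = (13.0084·18.2283 − 7.6089·27.3783)/20.1558 = 1.42905.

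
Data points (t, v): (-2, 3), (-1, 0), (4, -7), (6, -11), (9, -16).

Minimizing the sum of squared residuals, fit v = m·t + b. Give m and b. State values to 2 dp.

The normal system AᵀA·[m, b]ᵀ = Aᵀv is [[138, 16]; [16, 5]]·[m, b]ᵀ = [-244, -31]ᵀ.
Determinant 138·5 − 16² = 434.
m = ((-244)·5 − 16·(-31))/434 = -362/217; b = (138·(-31) − 16·(-244))/434 = -187/217.

m = -1.67, b = -0.86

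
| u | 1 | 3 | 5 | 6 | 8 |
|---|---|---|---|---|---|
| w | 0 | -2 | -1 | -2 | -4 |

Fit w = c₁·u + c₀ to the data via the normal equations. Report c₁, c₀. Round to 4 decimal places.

With design matrix M, MᵀM = [[135, 23]; [23, 5]] and Mᵀw = [-55, -9]ᵀ.
det = 135·5 − 23² = 146.
c₁ = ((-55)·5 − 23·(-9))/146 = -34/73; c₀ = (135·(-9) − 23·(-55))/146 = 25/73.

c₁ = -0.4658, c₀ = 0.3425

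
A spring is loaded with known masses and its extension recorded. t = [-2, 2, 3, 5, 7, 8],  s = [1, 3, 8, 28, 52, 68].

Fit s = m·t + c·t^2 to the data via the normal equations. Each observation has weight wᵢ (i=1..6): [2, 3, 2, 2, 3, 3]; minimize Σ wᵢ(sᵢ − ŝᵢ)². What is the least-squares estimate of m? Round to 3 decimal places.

m = 0.310

Entries of AᵀWA: Σwᵢ·t·t = 427, Σwᵢ·t·t^2 = 2877, Σwᵢ·t^2·t^2 = 20983.
Right-hand side: Σwᵢ·t·s = 3066, Σwᵢ·t^2·s = 22288.
AᵀWA·[m, c]ᵀ = AᵀWs becomes [[427, 2877]; [2877, 20983]]·[m, c]ᵀ = [3066, 22288]ᵀ.
Δ = 427·20983 − 2877² = 682612.
m = (3066·20983 − 2877·22288)/682612 = 15093/48758; c = (427·22288 − 2877·3066)/682612 = 49721/48758.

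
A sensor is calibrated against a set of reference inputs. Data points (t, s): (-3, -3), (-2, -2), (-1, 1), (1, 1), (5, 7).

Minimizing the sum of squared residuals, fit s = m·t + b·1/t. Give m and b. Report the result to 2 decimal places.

m = 1.38, b = -1.46

The normal equations are: 40·m + 5·b = 48;  5·m + (2161/900)·b = 17/5.
(Σt·t = 40, Σt·1/t = 5, Σ1/t·1/t = 2161/900, Σt·s = 48, Σ1/t·s = 17/5.)
det = 40·(2161/900) − 5² = 3197/45.
m = (48·(2161/900) − 5·(17/5))/(3197/45) = 22107/15985; b = (40·(17/5) − 5·48)/(3197/45) = -4680/3197.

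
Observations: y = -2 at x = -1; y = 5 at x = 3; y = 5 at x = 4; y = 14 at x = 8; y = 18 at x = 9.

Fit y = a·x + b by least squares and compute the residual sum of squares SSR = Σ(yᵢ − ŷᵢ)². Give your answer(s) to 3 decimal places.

Setting ∂/∂a … = 0 gives: 171·a + 23·b = 311;  23·a + 5·b = 40.
(Σx·x = 171, Σx = 23, Σ1 = 5, Σx·y = 311, Σy = 40.)
Eliminating b: 5·(row 1) − 23·(row 2) gives 326·a = 5·311 − 23·40 = 635, so a = 635/326.
Then b = (40 − 23·(635/326))/5 = -313/326.
Residuals: 148/163, 19/163, -597/326, -203/326, 233/163; SSR = 2159/326.

SSR = 6.623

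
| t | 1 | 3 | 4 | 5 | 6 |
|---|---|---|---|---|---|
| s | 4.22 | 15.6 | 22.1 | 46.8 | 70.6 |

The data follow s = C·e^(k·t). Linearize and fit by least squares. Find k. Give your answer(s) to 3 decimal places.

k = 0.566

Let Y = ln s. Fitting Y = k·t + ln C by least squares:
XᵀX = [[87.0000, 19.0000]; [19.0000, 5]], rhs = [66.8356, 15.3856]ᵀ  (here Σt = 19.0000, Σ(t)² = 87.0000, Σln s = 15.3856, Σt·ln s = 66.8356).
Δ = 87.0000·5 − (19.0000)² = 74.0000; k = (66.8356·5 − 19.0000·15.3856)/74.0000 = 0.56556, ln C = (87.0000·15.3856 − 19.0000·66.8356)/74.0000 = 0.92799.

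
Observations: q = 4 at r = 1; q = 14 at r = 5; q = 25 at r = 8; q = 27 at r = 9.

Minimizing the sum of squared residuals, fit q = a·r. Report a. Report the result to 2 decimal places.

a = 3.02

Compute the Gram sums: Σr·r = 171.
And Σr·q = 517.
Normal equations: [[171]]·[a]ᵀ = [517]ᵀ.
Hence a = 517 / 171 ≈ 3.02339.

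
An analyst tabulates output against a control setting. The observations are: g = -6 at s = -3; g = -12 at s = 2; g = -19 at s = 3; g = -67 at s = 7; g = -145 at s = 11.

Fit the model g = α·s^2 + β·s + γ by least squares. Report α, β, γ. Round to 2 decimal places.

α = -0.97, β = -2.21, γ = -3.84

The normal system MᵀM·[α, β, γ]ᵀ = Mᵀg is [[17220, 1682, 192]; [1682, 192, 20]; [192, 20, 5]]·[α, β, γ]ᵀ = [-21101, -2127, -249]ᵀ.
Inverting the 3×3 Gram matrix, [α, β, γ]ᵀ = [-646697/668726, -1475429/668726, -1283837/334363]ᵀ.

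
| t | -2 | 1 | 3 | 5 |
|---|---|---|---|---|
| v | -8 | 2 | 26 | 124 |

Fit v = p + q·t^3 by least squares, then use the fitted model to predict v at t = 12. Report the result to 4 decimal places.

The normal equations are: 4·p + 145·q = 144;  145·p + 16419·q = 16268.
det = 4·16419 − 145² = 44651.
p = (144·16419 − 145·16268)/44651 = 5476/44651; q = (4·16268 − 145·144)/44651 = 44192/44651.
At t = 12: v̂ = (5476/44651)·(1) + (44192/44651)·(1728) = 76369252/44651.

v̂ = 1710.3593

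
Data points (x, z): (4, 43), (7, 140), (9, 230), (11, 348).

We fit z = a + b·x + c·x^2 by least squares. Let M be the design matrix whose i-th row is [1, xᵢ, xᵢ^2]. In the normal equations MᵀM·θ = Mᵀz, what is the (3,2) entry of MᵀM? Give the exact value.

2467

Row 3 ↔ basis x^2, column 2 ↔ basis x, so (MᵀM)_{3,2} = Σᵢ (x^2)·(x) = (16)·(4) + (49)·(7) + (81)·(9) + (121)·(11) = 2467.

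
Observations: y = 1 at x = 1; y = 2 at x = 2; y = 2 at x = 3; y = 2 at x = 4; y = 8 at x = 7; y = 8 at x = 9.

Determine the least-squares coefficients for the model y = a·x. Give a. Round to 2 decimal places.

Setting ∂/∂a … = 0 gives: 160·a = 147.
Hence a = 147 / 160 ≈ 0.91875.

a = 0.92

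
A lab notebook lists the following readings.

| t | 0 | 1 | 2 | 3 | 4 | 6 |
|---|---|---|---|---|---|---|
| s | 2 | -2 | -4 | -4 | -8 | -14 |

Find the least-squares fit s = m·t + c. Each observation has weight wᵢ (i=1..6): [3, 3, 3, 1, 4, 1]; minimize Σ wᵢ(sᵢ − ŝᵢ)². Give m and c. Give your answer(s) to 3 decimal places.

From the data, Σwᵢ·t·t = 124, Σwᵢ·t = 34, Σwᵢ·1 = 15.
Right-hand side: Σwᵢ·t·s = -254, Σwᵢ·s = -62.
So MᵀWM·[m, c]ᵀ = MᵀWs: [[124, 34]; [34, 15]]·[m, c]ᵀ = [-254, -62]ᵀ.
Eliminating c: 15·(row 1) − 34·(row 2) gives 704·m = 15·(-254) − 34·(-62) = -1702, so m = -851/352.
Then c = ((-62) − 34·(-851/352))/15 = 237/176.

m = -2.418, c = 1.347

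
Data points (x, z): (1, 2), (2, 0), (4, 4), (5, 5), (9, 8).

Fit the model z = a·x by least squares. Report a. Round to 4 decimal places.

Compute the Gram sums: Σx·x = 127.
For Aᵀz: Σx·z = 115.
So AᵀA·[a]ᵀ = Aᵀz: [[127]]·[a]ᵀ = [115]ᵀ.
Hence a = 115 / 127 ≈ 0.905512.

a = 0.9055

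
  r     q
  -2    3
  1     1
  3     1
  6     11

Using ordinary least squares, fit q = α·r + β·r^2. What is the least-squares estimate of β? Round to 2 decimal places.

β = 0.41

Sums needed: Σr·r = 50, Σr·r^2 = 236, Σr^2·r^2 = 1394.
Moment sums: Σr·q = 64, Σr^2·q = 418.
XᵀX·[α, β]ᵀ = Xᵀq becomes [[50, 236]; [236, 1394]]·[α, β]ᵀ = [64, 418]ᵀ.
Δ = 50·1394 − 236² = 14004.
α = (64·1394 − 236·418)/14004 = -262/389; β = (50·418 − 236·64)/14004 = 161/389.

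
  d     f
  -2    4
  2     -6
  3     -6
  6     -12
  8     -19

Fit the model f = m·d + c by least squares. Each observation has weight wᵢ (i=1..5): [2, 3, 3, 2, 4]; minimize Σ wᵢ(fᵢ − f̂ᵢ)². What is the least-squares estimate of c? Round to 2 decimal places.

c = -0.36

The normal equations are: 375·m + 55·c = -858;  55·m + 14·c = -128.
Δ = 375·14 − 55² = 2225.
m = ((-858)·14 − 55·(-128))/2225 = -4972/2225; c = (375·(-128) − 55·(-858))/2225 = -162/445.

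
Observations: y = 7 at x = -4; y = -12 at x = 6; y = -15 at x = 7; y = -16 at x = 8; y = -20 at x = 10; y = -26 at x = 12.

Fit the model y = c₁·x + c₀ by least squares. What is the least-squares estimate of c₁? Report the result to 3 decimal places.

Setting ∂/∂c₁ … = 0 gives: 409·c₁ + 39·c₀ = -845;  39·c₁ + 6·c₀ = -82.
Determinant 409·6 − 39² = 933.
c₁ = ((-845)·6 − 39·(-82))/933 = -624/311; c₀ = (409·(-82) − 39·(-845))/933 = -583/933.

c₁ = -2.006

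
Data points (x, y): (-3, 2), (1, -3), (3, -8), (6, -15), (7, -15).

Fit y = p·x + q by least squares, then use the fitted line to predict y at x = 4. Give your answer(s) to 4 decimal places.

ŷ = -10.0000

With design matrix A, AᵀA = [[104, 14]; [14, 5]] and Aᵀy = [-228, -39]ᵀ.
Eliminating q: 5·(row 1) − 14·(row 2) gives 324·p = 5·(-228) − 14·(-39) = -594, so p = -11/6.
Then q = ((-39) − 14·(-11/6))/5 = -8/3.
At x = 4: ŷ = (-11/6)·(4) + (-8/3)·(1) = -10.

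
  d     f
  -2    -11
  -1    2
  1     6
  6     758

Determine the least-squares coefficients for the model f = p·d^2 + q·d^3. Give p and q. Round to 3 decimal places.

p = 3.264, q = 2.965

With design matrix A, AᵀA = [[1314, 7744]; [7744, 46722]] and Aᵀf = [27252, 163820]ᵀ.
Δ = 1314·46722 − 7744² = 1423172.
p = (27252·46722 − 7744·163820)/1423172 = 1161466/355793; q = (1314·163820 − 7744·27252)/1423172 = 1054998/355793.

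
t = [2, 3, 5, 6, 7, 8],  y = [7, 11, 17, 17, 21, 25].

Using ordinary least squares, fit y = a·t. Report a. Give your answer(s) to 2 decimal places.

The normal equations are: 187·a = 581.
(Σt·t = 187, Σt·y = 581.)
a = 581/187 = 3.10695.

a = 3.11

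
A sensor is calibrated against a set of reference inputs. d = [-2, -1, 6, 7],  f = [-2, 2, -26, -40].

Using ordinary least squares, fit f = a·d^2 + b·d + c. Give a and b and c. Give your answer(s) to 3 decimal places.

a = -1.125, b = 1.487, c = 5.096

Compute the Gram sums: Σd^2·d^2 = 3714, Σd^2·d = 550, Σd^2 = 90, Σd·d = 90, Σd = 10, Σ1 = 4.
And Σd^2·f = -2902, Σd·f = -434, Σf = -66.
Normal equations: [[3714, 550, 90]; [550, 90, 10]; [90, 10, 4]]·[a, b, c]ᵀ = [-2902, -434, -66]ᵀ.
Row-reducing yields a = -9/8, b = 773/520, c = 265/52.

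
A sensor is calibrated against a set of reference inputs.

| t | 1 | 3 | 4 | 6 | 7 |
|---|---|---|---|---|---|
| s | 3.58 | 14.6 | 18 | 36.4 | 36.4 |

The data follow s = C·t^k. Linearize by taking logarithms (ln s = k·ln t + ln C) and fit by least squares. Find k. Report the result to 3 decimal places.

k = 1.226

Let Y = ln s. Fitting Y = k·ln t + ln C by least squares:
Σln t = 6.2226, Σ(ln t)² = 10.1257, Σln s = 14.0359, Σln t·ln s = 20.3876.
Equations: 10.1257·k + 6.2226·ln C = 20.3876;  6.2226·k + 5·ln C = 14.0359.
Solving (det = 11.9082): k = 1.22594, ln C = 1.28148.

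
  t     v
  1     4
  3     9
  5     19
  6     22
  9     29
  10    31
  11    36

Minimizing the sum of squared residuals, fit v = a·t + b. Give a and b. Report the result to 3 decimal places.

a = 3.114, b = 1.408

Setting ∂/∂a … = 0 gives: 373·a + 45·b = 1225;  45·a + 7·b = 150.
Δ = 373·7 − 45² = 586.
a = (1225·7 − 45·150)/586 = 1825/586; b = (373·150 − 45·1225)/586 = 825/586.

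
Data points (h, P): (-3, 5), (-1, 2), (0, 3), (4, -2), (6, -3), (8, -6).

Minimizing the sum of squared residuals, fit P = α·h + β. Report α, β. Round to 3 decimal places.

α = -0.950, β = 2.050

Setting ∂/∂α … = 0 gives: 126·α + 14·β = -91;  14·α + 6·β = -1.
(Σh·h = 126, Σh = 14, Σ1 = 6, Σh·P = -91, ΣP = -1.)
Δ = 126·6 − 14² = 560.
α = ((-91)·6 − 14·(-1))/560 = -19/20; β = (126·(-1) − 14·(-91))/560 = 41/20.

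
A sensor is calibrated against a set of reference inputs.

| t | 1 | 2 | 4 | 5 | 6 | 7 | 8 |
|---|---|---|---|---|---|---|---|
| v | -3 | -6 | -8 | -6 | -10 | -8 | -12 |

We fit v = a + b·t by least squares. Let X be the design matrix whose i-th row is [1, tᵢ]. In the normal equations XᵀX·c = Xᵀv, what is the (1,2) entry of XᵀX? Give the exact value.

Row 1 ↔ basis 1, column 2 ↔ basis t, so (XᵀX)_{1,2} = Σᵢ t = (1)·(1) + (1)·(2) + (1)·(4) + (1)·(5) + (1)·(6) + (1)·(7) + (1)·(8) = 33.

33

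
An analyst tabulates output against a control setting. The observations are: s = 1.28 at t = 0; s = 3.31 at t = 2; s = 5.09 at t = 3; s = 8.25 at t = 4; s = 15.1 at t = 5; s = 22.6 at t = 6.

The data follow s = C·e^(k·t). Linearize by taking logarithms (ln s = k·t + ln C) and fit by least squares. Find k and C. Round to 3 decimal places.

k = 0.484, C = 1.251

Let Y = ln s. Fitting Y = k·t + ln C by least squares:
AᵀA = [[90.0000, 20.0000]; [20.0000, 6]], rhs = [47.9978, 11.0139]ᵀ  (here Σt = 20.0000, Σ(t)² = 90.0000, Σln s = 11.0139, Σt·ln s = 47.9978).
Solving (det = 140.0000): k = 0.48363, ln C = 0.22357, so C = exp(0.22357) = 1.25053.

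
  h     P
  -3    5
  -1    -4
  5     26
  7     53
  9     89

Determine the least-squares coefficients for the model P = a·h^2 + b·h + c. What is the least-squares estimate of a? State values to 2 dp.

a = 1.10

The normal equations are: 9669·a + 1169·b + 165·c = 10497;  1169·a + 165·b + 17·c = 1291;  165·a + 17·b + 5·c = 169.
(Σh^2·h^2 = 9669, Σh^2·h = 1169, Σh^2 = 165, Σh·h = 165, Σh = 17, Σ1 = 5, Σh^2·P = 10497, Σh·P = 1291, ΣP = 169.)
Inverting the 3×3 Gram matrix, [a, b, c]ᵀ = [897/812, 339/812, -827/203]ᵀ.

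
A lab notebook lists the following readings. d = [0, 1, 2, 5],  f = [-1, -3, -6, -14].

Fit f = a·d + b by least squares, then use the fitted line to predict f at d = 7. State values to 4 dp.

f̂ = -19.2143

Sums needed: Σd·d = 30, Σd = 8, Σ1 = 4.
Moment sums: Σd·f = -85, Σf = -24.
So AᵀA·[a, b]ᵀ = Aᵀf: [[30, 8]; [8, 4]]·[a, b]ᵀ = [-85, -24]ᵀ.
Eliminating b: 4·(row 1) − 8·(row 2) gives 56·a = 4·(-85) − 8·(-24) = -148, so a = -37/14.
Then b = ((-24) − 8·(-37/14))/4 = -5/7.
At d = 7: f̂ = (-37/14)·(7) + (-5/7)·(1) = -269/14.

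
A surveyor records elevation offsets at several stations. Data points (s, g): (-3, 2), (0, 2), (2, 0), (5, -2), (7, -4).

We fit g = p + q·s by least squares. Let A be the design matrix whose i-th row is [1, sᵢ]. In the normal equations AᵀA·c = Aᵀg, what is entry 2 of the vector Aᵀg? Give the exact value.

Entry 2 ↔ basis s, so (Aᵀg)_{2} = Σᵢ (s)·gᵢ = (-3)·(2) + (0)·(2) + (2)·(0) + (5)·(-2) + (7)·(-4) = -44.

-44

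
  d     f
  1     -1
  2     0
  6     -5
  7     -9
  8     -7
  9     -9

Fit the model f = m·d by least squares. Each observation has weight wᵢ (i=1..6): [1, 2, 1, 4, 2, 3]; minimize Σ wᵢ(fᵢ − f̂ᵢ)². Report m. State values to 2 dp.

XᵀWX·[m]ᵀ = XᵀWf reads: 612·m = -638.
m = (-638)/612 = -1.04248.

m = -1.04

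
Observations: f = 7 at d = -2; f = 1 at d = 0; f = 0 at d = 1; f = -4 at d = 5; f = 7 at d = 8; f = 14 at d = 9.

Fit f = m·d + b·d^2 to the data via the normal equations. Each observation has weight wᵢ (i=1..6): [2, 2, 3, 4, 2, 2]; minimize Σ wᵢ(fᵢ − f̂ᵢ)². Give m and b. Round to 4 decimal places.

From the data, Σwᵢ·d·d = 401, Σwᵢ·d·d^2 = 2969, Σwᵢ·d^2·d^2 = 23849.
For MᵀWf: Σwᵢ·d·f = 256, Σwᵢ·d^2·f = 2820.
Normal equations: [[401, 2969]; [2969, 23849]]·[m, b]ᵀ = [256, 2820]ᵀ.
Eliminating b: 23849·(row 1) − 2969·(row 2) gives 748488·m = 23849·256 − 2969·2820 = -2267236, so m = -566809/187122.
Then b = (2820 − 2969·(-566809/187122))/23849 = 92689/187122.

m = -3.0291, b = 0.4953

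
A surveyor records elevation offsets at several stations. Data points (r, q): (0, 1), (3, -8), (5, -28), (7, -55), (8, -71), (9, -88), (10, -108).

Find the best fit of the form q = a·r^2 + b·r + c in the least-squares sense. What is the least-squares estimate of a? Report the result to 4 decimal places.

a = -1.0281

Setting ∂/∂a … = 0 gives: 23764·a + 2736·b + 328·c = -25939;  2736·a + 328·b + 42·c = -2989;  328·a + 42·b + 7·c = -357.
(Σr^2·r^2 = 23764, Σr^2·r = 2736, Σr^2 = 328, Σr·r = 328, Σr = 42, Σ1 = 7, Σr^2·q = -25939, Σr·q = -2989, Σq = -357.)
Solving the 3×3 system (Gaussian elimination) gives a = -86695/84324, b = -21231/28108, c = 71957/42162.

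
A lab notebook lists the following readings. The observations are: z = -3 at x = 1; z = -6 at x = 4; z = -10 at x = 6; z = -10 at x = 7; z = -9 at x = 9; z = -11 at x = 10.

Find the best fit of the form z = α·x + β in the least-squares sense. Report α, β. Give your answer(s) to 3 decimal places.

Setting ∂/∂α … = 0 gives: 283·α + 37·β = -348;  37·α + 6·β = -49.
(Σx·x = 283, Σx = 37, Σ1 = 6, Σx·z = -348, Σz = -49.)
Δ = 283·6 − 37² = 329.
α = ((-348)·6 − 37·(-49))/329 = -275/329; β = (283·(-49) − 37·(-348))/329 = -991/329.

α = -0.836, β = -3.012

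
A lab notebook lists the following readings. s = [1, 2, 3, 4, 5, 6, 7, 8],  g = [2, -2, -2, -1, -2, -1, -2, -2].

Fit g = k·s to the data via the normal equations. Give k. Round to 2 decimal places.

XᵀX·[k]ᵀ = Xᵀg reads: 204·k = -58.
Hence k = -58 / 204 ≈ -0.284314.

k = -0.28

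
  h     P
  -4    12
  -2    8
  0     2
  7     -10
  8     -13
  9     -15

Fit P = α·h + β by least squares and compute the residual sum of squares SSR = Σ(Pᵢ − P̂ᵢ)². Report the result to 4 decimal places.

Compute the Gram sums: Σh·h = 214, Σh = 18, Σ1 = 6.
For AᵀP: Σh·P = -373, ΣP = -16.
So AᵀA·[α, β]ᵀ = AᵀP: [[214, 18]; [18, 6]]·[α, β]ᵀ = [-373, -16]ᵀ.
Eliminating β: 6·(row 1) − 18·(row 2) gives 960·α = 6·(-373) − 18·(-16) = -1950, so α = -65/32.
Then β = ((-16) − 18·(-65/32))/6 = 329/96.
Residuals: 43/96, 49/96, -137/96, 19/24, -17/96, -7/48; SSR = 305/96.

SSR = 3.1771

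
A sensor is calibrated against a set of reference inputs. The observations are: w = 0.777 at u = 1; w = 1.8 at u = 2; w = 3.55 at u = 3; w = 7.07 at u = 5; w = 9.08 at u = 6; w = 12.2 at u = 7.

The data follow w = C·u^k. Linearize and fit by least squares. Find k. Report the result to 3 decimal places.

k = 1.414

With ln wᵢ as the transformed response and ln uᵢ as the regressor:
XᵀX = [[11.2747, 7.1389]; [7.1389, 6]], rhs = [13.7675, 8.2658]ᵀ  (here Σln u = 7.1389, Σ(ln u)² = 11.2747, Σln w = 8.2658, Σln u·ln w = 13.7675).
Δ = 11.2747·6 − (7.1389)² = 16.6845; k = (13.7675·6 − 7.1389·8.2658)/16.6845 = 1.41427, ln C = (11.2747·8.2658 − 7.1389·13.7675)/16.6845 = -0.30508.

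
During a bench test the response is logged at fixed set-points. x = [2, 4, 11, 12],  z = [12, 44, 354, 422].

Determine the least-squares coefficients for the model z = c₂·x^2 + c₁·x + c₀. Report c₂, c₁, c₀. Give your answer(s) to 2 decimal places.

c₂ = 3.10, c₁ = -2.36, c₀ = 4.12

Normal-equation sums: Σx^2·x^2 = 35649, Σx^2·x = 3131, Σx^2 = 285, Σx·x = 285, Σx = 29, Σ1 = 4.
And Σx^2·z = 104354, Σx·z = 9158, Σz = 832.
Row-reducing yields c₂ = 40873/13178, c₁ = -31105/13178, c₀ = 27167/6589.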